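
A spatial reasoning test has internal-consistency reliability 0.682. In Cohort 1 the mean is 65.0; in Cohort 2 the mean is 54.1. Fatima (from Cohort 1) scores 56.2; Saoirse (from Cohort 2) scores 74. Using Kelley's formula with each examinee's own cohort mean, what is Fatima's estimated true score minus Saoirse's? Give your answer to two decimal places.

-8.67

T̂_Fatima = 0.682(56.2) + 0.318(65.0) = 58.9984
T̂_Saoirse = 0.682(74) + 0.318(54.1) = 67.6718
Difference = 58.9984 − 67.6718 = -8.6734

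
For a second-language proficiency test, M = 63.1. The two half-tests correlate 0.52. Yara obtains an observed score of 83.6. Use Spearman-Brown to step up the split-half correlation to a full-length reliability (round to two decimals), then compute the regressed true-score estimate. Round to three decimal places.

77.040

Spearman-Brown: ρ = 2r/(1 + r) = 2(0.52)/(1 + 0.52) = 1.040/1.52 = 0.6842 → 0.68
T̂ = 0.68(83.6) + 0.32(63.1) = 56.848 + 20.192 = 77.0400 → 77.040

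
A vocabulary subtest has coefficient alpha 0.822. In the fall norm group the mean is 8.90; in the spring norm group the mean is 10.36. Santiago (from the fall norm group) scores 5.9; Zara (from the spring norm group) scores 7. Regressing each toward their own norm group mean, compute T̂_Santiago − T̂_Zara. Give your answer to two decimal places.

T̂_Santiago = 0.822(5.9) + 0.178(8.90) = 6.4340
T̂_Zara = 0.822(7) + 0.178(10.36) = 7.5981
Difference = 6.4340 − 7.5981 = -1.1641

-1.16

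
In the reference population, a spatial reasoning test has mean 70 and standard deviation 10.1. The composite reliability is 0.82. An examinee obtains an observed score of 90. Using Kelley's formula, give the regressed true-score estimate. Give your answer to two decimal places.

86.40

T̂ = 0.82(90) + 0.18(70) = 73.80 + 12.60 = 86.400 → 86.40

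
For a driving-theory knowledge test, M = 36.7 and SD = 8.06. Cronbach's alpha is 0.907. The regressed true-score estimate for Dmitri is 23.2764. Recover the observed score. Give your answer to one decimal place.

21.9

T̂ = ρX + (1 − ρ)μ  ⇒  X = (T̂ − (1 − ρ)μ) / ρ
X = (23.2764 − 0.093 × 36.7) / 0.907 = (23.2764 − 3.4131) / 0.907 = 19.8633 / 0.907 = 21.900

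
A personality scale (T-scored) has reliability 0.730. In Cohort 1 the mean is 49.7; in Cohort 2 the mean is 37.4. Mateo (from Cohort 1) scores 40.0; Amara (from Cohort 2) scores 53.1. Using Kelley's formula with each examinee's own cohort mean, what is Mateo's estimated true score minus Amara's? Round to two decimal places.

-6.24

T̂_Mateo = 0.730(40.0) + 0.270(49.7) = 42.6190
T̂_Amara = 0.730(53.1) + 0.270(37.4) = 48.8610
Difference = 42.6190 − 48.8610 = -6.2420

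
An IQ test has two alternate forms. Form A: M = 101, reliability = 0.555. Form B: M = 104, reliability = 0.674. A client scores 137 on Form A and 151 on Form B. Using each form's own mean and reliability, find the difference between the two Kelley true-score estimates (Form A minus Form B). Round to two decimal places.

T̂_A = 0.555(137) + 0.445(101) = 120.9800
T̂_B = 0.674(151) + 0.326(104) = 135.6780
T̂_A − T̂_B = -14.6980

-14.70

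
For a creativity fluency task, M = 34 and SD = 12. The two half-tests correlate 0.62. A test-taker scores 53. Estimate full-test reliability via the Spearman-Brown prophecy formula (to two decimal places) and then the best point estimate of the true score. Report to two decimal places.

Spearman-Brown: ρ = 2r/(1 + r) = 2(0.62)/(1 + 0.62) = 1.240/1.62 = 0.7654 → 0.77
T̂ = ρX + (1 − ρ)μ
  = 0.77 × 53 + 0.23 × 34
  = 40.81 + 7.82
  = 48.630
  ≈ 48.63

48.63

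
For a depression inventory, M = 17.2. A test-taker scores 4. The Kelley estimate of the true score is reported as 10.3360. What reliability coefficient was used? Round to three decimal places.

0.520

T̂ = ρX + (1 − ρ)μ  ⇒  T̂ − μ = ρ(X − μ)
ρ = (T̂ − μ)/(X − μ) = (10.3360 − 17.2) / (4 − 17.2) = -6.8640 / -13.2 = 0.52000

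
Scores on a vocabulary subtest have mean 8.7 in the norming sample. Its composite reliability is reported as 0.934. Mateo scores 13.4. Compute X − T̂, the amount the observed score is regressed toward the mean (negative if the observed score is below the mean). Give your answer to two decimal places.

0.31

T̂ = 0.934(13.4) + 0.066(8.7) = 12.5156 + 0.5742 = 13.0898 → 13.090
X − T̂ = 13.4 − 13.090 = 0.310 → 0.31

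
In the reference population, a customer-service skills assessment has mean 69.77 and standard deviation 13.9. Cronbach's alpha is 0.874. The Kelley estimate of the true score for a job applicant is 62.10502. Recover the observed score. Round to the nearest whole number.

T̂ = ρX + (1 − ρ)μ  ⇒  X = (T̂ − (1 − ρ)μ) / ρ
X = (62.10502 − 0.126 × 69.77) / 0.874 = (62.10502 − 8.79102) / 0.874 = 53.31400 / 0.874 = 61.00

61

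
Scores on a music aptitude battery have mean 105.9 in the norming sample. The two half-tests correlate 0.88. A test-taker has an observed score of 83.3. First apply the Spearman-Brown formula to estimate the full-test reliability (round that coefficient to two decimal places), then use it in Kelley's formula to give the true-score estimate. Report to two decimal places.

84.66

Spearman-Brown: ρ = 2r/(1 + r) = 2(0.88)/(1 + 0.88) = 1.760/1.88 = 0.9362 → 0.94
T̂ = ρX + (1 − ρ)μ
  = 0.94 × 83.3 + 0.06 × 105.9
  = 78.302 + 6.354
  = 84.656
  ≈ 84.66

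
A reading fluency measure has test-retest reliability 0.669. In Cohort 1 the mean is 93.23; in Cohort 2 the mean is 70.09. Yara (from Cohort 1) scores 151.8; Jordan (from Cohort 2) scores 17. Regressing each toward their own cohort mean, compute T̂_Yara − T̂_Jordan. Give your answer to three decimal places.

T̂_Yara = 0.669(151.8) + 0.331(93.23) = 132.41333
T̂_Jordan = 0.669(17) + 0.331(70.09) = 34.57279
Difference = 132.41333 − 34.57279 = 97.84054

97.841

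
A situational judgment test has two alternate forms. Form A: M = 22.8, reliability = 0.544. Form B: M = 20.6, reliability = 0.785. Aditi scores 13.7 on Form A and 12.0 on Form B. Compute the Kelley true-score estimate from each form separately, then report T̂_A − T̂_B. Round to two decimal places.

T̂_A = 0.544(13.7) + 0.456(22.8) = 17.8496
T̂_B = 0.785(12.0) + 0.215(20.6) = 13.8490
T̂_A − T̂_B = 4.0006

4.00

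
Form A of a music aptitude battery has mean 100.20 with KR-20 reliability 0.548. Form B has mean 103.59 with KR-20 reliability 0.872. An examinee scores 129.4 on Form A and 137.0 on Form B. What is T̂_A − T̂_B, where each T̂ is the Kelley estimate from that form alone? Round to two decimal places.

T̂_A = 0.548(129.4) + 0.452(100.20) = 116.2016
T̂_B = 0.872(137.0) + 0.128(103.59) = 132.7235
T̂_A − T̂_B = -16.5219

-16.52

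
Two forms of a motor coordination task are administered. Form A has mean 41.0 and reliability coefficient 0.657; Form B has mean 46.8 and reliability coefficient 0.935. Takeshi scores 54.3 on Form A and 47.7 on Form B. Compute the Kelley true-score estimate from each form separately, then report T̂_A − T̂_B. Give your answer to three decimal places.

2.097

T̂_A = 0.657(54.3) + 0.343(41.0) = 49.73810
T̂_B = 0.935(47.7) + 0.065(46.8) = 47.64150
T̂_A − T̂_B = 2.09660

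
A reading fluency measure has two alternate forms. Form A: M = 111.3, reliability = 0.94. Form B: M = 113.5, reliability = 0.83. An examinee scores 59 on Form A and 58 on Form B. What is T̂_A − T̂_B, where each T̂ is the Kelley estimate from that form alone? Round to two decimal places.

-5.30

T̂_A = 0.94(59) + 0.06(111.3) = 62.1380
T̂_B = 0.83(58) + 0.17(113.5) = 67.4350
T̂_A − T̂_B = -5.2970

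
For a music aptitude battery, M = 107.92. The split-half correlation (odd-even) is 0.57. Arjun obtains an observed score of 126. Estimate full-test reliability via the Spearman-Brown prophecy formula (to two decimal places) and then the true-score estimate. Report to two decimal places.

Spearman-Brown: ρ = 2r/(1 + r) = 2(0.57)/(1 + 0.57) = 1.140/1.57 = 0.7261 → 0.73
Kelley's formula gives T̂ = 0.73·126 + 0.27·107.92 = 91.98 + 29.1384 = 121.118.

121.12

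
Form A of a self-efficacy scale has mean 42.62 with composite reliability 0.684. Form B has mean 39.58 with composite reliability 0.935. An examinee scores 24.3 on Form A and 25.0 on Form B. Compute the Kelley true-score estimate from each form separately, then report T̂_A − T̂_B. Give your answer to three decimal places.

4.141

T̂_A = 0.684(24.3) + 0.316(42.62) = 30.08912
T̂_B = 0.935(25.0) + 0.065(39.58) = 25.94770
T̂_A − T̂_B = 4.14142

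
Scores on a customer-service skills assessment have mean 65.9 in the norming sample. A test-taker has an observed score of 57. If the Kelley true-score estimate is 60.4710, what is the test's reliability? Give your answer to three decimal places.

T̂ = ρX + (1 − ρ)μ  ⇒  T̂ − μ = ρ(X − μ)
ρ = (T̂ − μ)/(X − μ) = (60.4710 − 65.9) / (57 − 65.9) = -5.4290 / -8.9 = 0.61000

0.610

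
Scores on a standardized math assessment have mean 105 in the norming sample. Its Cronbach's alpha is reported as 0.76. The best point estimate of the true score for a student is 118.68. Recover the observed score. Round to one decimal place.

123.0

T̂ = ρX + (1 − ρ)μ  ⇒  X = (T̂ − (1 − ρ)μ) / ρ
X = (118.68 − 0.24 × 105) / 0.76 = (118.68 − 25.20) / 0.76 = 93.48 / 0.76 = 123.000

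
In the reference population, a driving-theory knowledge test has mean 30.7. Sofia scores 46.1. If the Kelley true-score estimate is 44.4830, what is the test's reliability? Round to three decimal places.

T̂ = ρX + (1 − ρ)μ  ⇒  T̂ − μ = ρ(X − μ)
ρ = (T̂ − μ)/(X − μ) = (44.4830 − 30.7) / (46.1 − 30.7) = 13.7830 / 15.4 = 0.89500

0.895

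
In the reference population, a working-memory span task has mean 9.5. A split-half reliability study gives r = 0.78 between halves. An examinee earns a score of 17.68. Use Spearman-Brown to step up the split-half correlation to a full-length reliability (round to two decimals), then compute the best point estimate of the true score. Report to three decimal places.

Spearman-Brown: ρ = 2r/(1 + r) = 2(0.78)/(1 + 0.78) = 1.560/1.78 = 0.8764 → 0.88
Kelley's formula gives T̂ = 0.88·17.68 + 0.12·9.5 = 15.5584 + 1.140 = 16.6984.

16.698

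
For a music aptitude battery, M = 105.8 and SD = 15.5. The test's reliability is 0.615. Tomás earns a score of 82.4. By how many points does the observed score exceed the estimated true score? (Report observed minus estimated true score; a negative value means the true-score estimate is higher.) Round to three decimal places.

-9.009

T̂ = 0.615(82.4) + 0.385(105.8) = 50.6760 + 40.7330 = 91.40900 → 91.4090
X − T̂ = 82.4 − 91.4090 = -9.0090 → -9.009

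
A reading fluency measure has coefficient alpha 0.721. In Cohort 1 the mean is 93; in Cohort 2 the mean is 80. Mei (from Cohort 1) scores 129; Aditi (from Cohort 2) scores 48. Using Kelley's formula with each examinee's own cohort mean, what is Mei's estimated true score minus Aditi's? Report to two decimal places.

62.03

T̂_Mei = 0.721(129) + 0.279(93) = 118.9560
T̂_Aditi = 0.721(48) + 0.279(80) = 56.9280
Difference = 118.9560 − 56.9280 = 62.0280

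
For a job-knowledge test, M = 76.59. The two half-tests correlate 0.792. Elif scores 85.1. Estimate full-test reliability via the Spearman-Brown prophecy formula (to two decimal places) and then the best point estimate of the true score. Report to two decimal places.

84.08

Spearman-Brown: ρ = 2r/(1 + r) = 2(0.792)/(1 + 0.792) = 1.5840/1.792 = 0.8839 → 0.88
T̂ = ρX + (1 − ρ)μ
  = 0.88 × 85.1 + 0.12 × 76.59
  = 74.888 + 9.1908
  = 84.079
  ≈ 84.08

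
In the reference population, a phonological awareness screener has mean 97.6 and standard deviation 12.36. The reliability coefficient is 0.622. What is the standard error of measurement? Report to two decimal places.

SEM = SD · √(1 − ρ) = 12.36 × √0.378 = 12.36 × 0.6148 = 7.599

7.60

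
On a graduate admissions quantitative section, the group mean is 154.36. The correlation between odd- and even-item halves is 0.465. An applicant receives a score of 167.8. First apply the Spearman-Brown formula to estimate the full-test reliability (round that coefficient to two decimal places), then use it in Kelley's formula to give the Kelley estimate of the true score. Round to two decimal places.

162.83

Spearman-Brown: ρ = 2r/(1 + r) = 2(0.465)/(1 + 0.465) = 0.9300/1.465 = 0.6348 → 0.63
Kelley's formula gives T̂ = 0.63·167.8 + 0.37·154.36 = 105.714 + 57.1132 = 162.827.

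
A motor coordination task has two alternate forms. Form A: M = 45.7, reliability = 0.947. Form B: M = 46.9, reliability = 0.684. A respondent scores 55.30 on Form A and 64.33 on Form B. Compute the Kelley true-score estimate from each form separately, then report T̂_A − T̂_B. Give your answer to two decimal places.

-4.03

T̂_A = 0.947(55.30) + 0.053(45.7) = 54.7912
T̂_B = 0.684(64.33) + 0.316(46.9) = 58.8221
T̂_A − T̂_B = -4.0309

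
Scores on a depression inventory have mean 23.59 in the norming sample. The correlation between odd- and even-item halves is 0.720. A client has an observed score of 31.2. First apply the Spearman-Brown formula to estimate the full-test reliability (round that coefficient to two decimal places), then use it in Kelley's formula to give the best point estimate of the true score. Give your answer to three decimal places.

Spearman-Brown: ρ = 2r/(1 + r) = 2(0.720)/(1 + 0.720) = 1.4400/1.720 = 0.8372 → 0.84
T̂ = ρX + (1 − ρ)μ
  = 0.84 × 31.2 + 0.16 × 23.59
  = 26.208 + 3.7744
  = 29.9824
  ≈ 29.982

29.982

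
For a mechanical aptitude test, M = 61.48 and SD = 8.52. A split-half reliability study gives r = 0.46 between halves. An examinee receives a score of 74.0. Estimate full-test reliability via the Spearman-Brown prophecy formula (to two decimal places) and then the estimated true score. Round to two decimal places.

Spearman-Brown: ρ = 2r/(1 + r) = 2(0.46)/(1 + 0.46) = 0.920/1.46 = 0.6301 → 0.63
T̂ = 0.63(74.0) + 0.37(61.48) = 46.620 + 22.7476 = 69.368 → 69.37

69.37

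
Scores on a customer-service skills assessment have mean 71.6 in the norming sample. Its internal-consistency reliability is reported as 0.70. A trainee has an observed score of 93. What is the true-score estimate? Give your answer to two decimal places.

86.58

Weight the observed score by reliability and the mean by (1 − reliability): T̂ = 0.70·93 + 0.30·71.6 = 65.10 + 21.480 = 86.580.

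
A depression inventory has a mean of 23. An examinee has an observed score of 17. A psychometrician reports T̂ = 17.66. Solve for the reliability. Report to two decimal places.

T̂ = ρX + (1 − ρ)μ  ⇒  T̂ − μ = ρ(X − μ)
ρ = (T̂ − μ)/(X − μ) = (17.66 − 23) / (17 − 23) = -5.34 / -6.0 = 0.8900

0.89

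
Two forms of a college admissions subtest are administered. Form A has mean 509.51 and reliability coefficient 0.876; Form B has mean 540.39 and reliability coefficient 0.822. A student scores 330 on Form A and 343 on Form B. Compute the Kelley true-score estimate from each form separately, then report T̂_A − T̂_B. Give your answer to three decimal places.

T̂_A = 0.876(330) + 0.124(509.51) = 352.25924
T̂_B = 0.822(343) + 0.178(540.39) = 378.13542
T̂_A − T̂_B = -25.87618

-25.876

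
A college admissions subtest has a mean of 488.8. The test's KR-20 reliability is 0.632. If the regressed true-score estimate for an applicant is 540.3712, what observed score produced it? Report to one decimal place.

T̂ = ρX + (1 − ρ)μ  ⇒  X = (T̂ − (1 − ρ)μ) / ρ
X = (540.3712 − 0.368 × 488.8) / 0.632 = (540.3712 − 179.8784) / 0.632 = 360.4928 / 0.632 = 570.400

570.4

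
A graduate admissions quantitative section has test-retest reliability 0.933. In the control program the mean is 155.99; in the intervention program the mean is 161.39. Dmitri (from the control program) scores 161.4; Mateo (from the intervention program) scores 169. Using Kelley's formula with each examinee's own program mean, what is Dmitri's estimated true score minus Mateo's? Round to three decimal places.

-7.453

T̂_Dmitri = 0.933(161.4) + 0.067(155.99) = 161.03753
T̂_Mateo = 0.933(169) + 0.067(161.39) = 168.49013
Difference = 161.03753 − 168.49013 = -7.45260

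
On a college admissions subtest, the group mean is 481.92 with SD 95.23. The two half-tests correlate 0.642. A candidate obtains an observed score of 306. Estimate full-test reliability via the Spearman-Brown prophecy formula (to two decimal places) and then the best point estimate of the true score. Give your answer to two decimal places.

344.70

Spearman-Brown: ρ = 2r/(1 + r) = 2(0.642)/(1 + 0.642) = 1.2840/1.642 = 0.7820 → 0.78
T̂ = ρX + (1 − ρ)μ
  = 0.78 × 306 + 0.22 × 481.92
  = 238.68 + 106.0224
  = 344.702
  ≈ 344.70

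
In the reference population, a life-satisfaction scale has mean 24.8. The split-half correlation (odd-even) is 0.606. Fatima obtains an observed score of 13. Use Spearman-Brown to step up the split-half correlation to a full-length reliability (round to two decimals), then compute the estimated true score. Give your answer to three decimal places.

Spearman-Brown: ρ = 2r/(1 + r) = 2(0.606)/(1 + 0.606) = 1.2120/1.606 = 0.7547 → 0.75
T̂ = 0.75(13) + 0.25(24.8) = 9.75 + 6.200 = 15.9500 → 15.950

15.950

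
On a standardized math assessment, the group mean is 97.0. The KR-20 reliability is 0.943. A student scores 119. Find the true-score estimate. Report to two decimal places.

117.75

T̂ = ρX + (1 − ρ)μ
  = 0.943 × 119 + 0.057 × 97.0
  = 112.217 + 5.5290
  = 117.746
  ≈ 117.75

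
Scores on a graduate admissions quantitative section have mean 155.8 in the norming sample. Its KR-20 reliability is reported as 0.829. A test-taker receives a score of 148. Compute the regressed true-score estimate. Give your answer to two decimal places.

149.33

T̂ = 0.829(148) + 0.171(155.8) = 122.692 + 26.6418 = 149.334 → 149.33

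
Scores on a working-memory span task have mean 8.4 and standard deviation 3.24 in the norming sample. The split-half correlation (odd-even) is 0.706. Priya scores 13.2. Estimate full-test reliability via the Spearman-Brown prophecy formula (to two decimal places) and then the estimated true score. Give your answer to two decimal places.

Spearman-Brown: ρ = 2r/(1 + r) = 2(0.706)/(1 + 0.706) = 1.4120/1.706 = 0.8277 → 0.83
T̂ = ρX + (1 − ρ)μ
  = 0.83 × 13.2 + 0.17 × 8.4
  = 10.956 + 1.428
  = 12.384
  ≈ 12.38

12.38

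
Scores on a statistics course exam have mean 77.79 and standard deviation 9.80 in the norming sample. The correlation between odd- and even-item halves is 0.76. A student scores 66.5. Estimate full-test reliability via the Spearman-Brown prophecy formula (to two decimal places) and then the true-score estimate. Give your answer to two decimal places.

68.08

Spearman-Brown: ρ = 2r/(1 + r) = 2(0.76)/(1 + 0.76) = 1.520/1.76 = 0.8636 → 0.86
T̂ = ρX + (1 − ρ)μ
  = 0.86 × 66.5 + 0.14 × 77.79
  = 57.190 + 10.8906
  = 68.081
  ≈ 68.08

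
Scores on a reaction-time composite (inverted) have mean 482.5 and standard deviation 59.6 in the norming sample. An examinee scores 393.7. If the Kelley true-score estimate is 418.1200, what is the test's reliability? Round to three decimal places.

0.725

T̂ = ρX + (1 − ρ)μ  ⇒  T̂ − μ = ρ(X − μ)
ρ = (T̂ − μ)/(X − μ) = (418.1200 − 482.5) / (393.7 − 482.5) = -64.3800 / -88.8 = 0.72500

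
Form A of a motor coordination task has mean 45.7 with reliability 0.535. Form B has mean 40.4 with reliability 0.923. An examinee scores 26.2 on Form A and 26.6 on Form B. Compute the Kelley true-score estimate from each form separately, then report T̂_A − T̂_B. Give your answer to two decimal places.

T̂_A = 0.535(26.2) + 0.465(45.7) = 35.2675
T̂_B = 0.923(26.6) + 0.077(40.4) = 27.6626
T̂_A − T̂_B = 7.6049

7.60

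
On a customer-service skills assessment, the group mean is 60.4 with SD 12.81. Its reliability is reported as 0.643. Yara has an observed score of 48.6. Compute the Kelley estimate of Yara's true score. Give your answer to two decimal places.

52.81

T̂ = 0.643(48.6) + 0.357(60.4) = 31.2498 + 21.5628 = 52.813 → 52.81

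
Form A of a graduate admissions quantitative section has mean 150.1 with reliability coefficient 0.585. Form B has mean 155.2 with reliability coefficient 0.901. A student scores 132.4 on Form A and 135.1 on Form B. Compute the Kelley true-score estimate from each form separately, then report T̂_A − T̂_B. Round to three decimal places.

T̂_A = 0.585(132.4) + 0.415(150.1) = 139.74550
T̂_B = 0.901(135.1) + 0.099(155.2) = 137.08990
T̂_A − T̂_B = 2.65560

2.656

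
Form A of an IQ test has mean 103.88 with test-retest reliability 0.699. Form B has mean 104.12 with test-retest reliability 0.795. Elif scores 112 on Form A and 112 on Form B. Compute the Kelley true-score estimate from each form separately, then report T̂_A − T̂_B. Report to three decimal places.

T̂_A = 0.699(112) + 0.301(103.88) = 109.55588
T̂_B = 0.795(112) + 0.205(104.12) = 110.38460
T̂_A − T̂_B = -0.82872

-0.829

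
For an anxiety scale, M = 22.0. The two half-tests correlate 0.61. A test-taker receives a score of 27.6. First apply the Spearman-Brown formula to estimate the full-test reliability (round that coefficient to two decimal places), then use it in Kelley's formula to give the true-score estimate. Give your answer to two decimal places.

Spearman-Brown: ρ = 2r/(1 + r) = 2(0.61)/(1 + 0.61) = 1.220/1.61 = 0.7578 → 0.76
T̂ = ρX + (1 − ρ)μ
  = 0.76 × 27.6 + 0.24 × 22.0
  = 20.976 + 5.280
  = 26.256
  ≈ 26.26

26.26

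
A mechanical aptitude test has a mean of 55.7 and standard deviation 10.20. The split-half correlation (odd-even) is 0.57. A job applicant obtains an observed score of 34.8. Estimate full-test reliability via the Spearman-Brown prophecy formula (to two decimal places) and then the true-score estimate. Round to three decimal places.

40.443

Spearman-Brown: ρ = 2r/(1 + r) = 2(0.57)/(1 + 0.57) = 1.140/1.57 = 0.7261 → 0.73
T̂ = ρX + (1 − ρ)μ
  = 0.73 × 34.8 + 0.27 × 55.7
  = 25.404 + 15.039
  = 40.4430
  ≈ 40.443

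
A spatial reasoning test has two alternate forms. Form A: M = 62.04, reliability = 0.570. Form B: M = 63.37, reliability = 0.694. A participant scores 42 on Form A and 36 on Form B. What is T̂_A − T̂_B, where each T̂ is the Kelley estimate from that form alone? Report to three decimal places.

6.242

T̂_A = 0.570(42) + 0.430(62.04) = 50.61720
T̂_B = 0.694(36) + 0.306(63.37) = 44.37522
T̂_A − T̂_B = 6.24198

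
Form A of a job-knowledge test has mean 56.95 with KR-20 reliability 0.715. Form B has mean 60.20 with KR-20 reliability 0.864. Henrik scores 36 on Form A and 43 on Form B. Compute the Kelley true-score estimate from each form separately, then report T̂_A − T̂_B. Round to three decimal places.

T̂_A = 0.715(36) + 0.285(56.95) = 41.97075
T̂_B = 0.864(43) + 0.136(60.20) = 45.33920
T̂_A − T̂_B = -3.36845

-3.368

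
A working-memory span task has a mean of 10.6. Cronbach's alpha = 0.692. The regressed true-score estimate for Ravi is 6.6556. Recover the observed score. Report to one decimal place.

4.9

T̂ = ρX + (1 − ρ)μ  ⇒  X = (T̂ − (1 − ρ)μ) / ρ
X = (6.6556 − 0.308 × 10.6) / 0.692 = (6.6556 − 3.2648) / 0.692 = 3.3908 / 0.692 = 4.900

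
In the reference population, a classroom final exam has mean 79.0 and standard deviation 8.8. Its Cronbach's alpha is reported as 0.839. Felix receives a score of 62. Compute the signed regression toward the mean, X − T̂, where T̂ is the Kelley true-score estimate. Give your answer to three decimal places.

-2.737

Weight the observed score by reliability and the mean by (1 − reliability): T̂ = 0.839·62 + 0.161·79.0 = 52.018 + 12.7190 = 64.73700.
X − T̂ = 62 − 64.7370 = -2.7370 → -2.737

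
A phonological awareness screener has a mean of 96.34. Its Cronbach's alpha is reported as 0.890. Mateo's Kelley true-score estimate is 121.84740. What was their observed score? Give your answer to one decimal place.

T̂ = ρX + (1 − ρ)μ  ⇒  X = (T̂ − (1 − ρ)μ) / ρ
X = (121.84740 − 0.110 × 96.34) / 0.890 = (121.84740 − 10.59740) / 0.890 = 111.25000 / 0.890 = 125.000

125.0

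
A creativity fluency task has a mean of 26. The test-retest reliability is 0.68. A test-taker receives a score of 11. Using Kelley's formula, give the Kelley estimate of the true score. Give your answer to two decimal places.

Weight the observed score by reliability and the mean by (1 − reliability): T̂ = 0.68·11 + 0.32·26 = 7.48 + 8.32 = 15.800.

15.80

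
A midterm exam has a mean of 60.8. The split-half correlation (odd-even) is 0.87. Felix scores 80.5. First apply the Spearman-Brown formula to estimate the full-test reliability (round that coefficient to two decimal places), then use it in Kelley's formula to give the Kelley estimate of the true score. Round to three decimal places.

Spearman-Brown: ρ = 2r/(1 + r) = 2(0.87)/(1 + 0.87) = 1.740/1.87 = 0.9305 → 0.93
Regress the observed score toward the mean by the unreliability: T̂ = 0.93·80.5 + 0.07·60.8 = 74.865 + 4.256 = 79.1210.

79.121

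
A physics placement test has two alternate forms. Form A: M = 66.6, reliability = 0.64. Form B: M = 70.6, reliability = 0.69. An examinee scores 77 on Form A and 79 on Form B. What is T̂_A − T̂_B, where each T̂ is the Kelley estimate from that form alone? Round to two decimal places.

-3.14

T̂_A = 0.64(77) + 0.36(66.6) = 73.2560
T̂_B = 0.69(79) + 0.31(70.6) = 76.3960
T̂_A − T̂_B = -3.1400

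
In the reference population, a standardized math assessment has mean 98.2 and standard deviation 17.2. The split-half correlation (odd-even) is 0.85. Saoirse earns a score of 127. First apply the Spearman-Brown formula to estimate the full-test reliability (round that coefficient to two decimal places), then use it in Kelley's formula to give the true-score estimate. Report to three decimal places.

Spearman-Brown: ρ = 2r/(1 + r) = 2(0.85)/(1 + 0.85) = 1.700/1.85 = 0.9189 → 0.92
Weight the observed score by reliability and the mean by (1 − reliability): T̂ = 0.92·127 + 0.08·98.2 = 116.84 + 7.856 = 124.6960.

124.696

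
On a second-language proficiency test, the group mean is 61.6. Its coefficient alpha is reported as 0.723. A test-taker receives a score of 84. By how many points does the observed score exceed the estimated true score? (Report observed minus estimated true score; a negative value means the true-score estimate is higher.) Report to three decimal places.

Weight the observed score by reliability and the mean by (1 − reliability): T̂ = 0.723·84 + 0.277·61.6 = 60.732 + 17.0632 = 77.79520.
X − T̂ = 84 − 77.7952 = 6.2048 → 6.205

6.205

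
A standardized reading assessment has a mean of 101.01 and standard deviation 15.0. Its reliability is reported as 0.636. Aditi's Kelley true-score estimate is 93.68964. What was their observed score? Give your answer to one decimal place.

89.5

T̂ = ρX + (1 − ρ)μ  ⇒  X = (T̂ − (1 − ρ)μ) / ρ
X = (93.68964 − 0.364 × 101.01) / 0.636 = (93.68964 − 36.76764) / 0.636 = 56.92200 / 0.636 = 89.500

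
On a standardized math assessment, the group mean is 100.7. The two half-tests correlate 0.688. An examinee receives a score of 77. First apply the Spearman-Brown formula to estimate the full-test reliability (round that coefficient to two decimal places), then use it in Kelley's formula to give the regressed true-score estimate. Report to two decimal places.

Spearman-Brown: ρ = 2r/(1 + r) = 2(0.688)/(1 + 0.688) = 1.3760/1.688 = 0.8152 → 0.82
Regress the observed score toward the mean by the unreliability: T̂ = 0.82·77 + 0.18·100.7 = 63.14 + 18.126 = 81.266.

81.27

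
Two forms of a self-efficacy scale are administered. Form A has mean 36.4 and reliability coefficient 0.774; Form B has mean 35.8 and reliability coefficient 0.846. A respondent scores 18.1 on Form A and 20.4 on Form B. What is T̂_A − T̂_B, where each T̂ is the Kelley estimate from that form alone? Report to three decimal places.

T̂_A = 0.774(18.1) + 0.226(36.4) = 22.23580
T̂_B = 0.846(20.4) + 0.154(35.8) = 22.77160
T̂_A − T̂_B = -0.53580

-0.536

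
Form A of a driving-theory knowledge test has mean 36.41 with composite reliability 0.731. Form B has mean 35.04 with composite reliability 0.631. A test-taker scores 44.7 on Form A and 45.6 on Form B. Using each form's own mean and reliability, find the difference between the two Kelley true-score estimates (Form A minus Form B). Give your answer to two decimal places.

T̂_A = 0.731(44.7) + 0.269(36.41) = 42.4700
T̂_B = 0.631(45.6) + 0.369(35.04) = 41.7034
T̂_A − T̂_B = 0.7666

0.77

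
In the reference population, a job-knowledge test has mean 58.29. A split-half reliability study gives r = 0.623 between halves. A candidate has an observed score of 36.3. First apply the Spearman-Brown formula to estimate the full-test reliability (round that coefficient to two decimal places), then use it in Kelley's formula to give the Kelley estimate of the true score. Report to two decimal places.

Spearman-Brown: ρ = 2r/(1 + r) = 2(0.623)/(1 + 0.623) = 1.2460/1.623 = 0.7677 → 0.77
T̂ = 0.77(36.3) + 0.23(58.29) = 27.951 + 13.4067 = 41.358 → 41.36

41.36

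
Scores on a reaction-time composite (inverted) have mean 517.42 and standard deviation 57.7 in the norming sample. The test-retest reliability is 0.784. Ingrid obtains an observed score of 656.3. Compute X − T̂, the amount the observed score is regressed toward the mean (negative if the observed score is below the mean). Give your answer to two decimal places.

30.00

T̂ = 0.784(656.3) + 0.216(517.42) = 514.5392 + 111.76272 = 626.3019 → 626.302
X − T̂ = 656.3 − 626.302 = 29.998 → 30.00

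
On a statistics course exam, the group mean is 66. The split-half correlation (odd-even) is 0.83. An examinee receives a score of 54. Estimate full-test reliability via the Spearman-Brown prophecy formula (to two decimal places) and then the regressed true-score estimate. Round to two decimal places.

Spearman-Brown: ρ = 2r/(1 + r) = 2(0.83)/(1 + 0.83) = 1.660/1.83 = 0.9071 → 0.91
T̂ = ρX + (1 − ρ)μ
  = 0.91 × 54 + 0.09 × 66
  = 49.14 + 5.94
  = 55.080
  ≈ 55.08

55.08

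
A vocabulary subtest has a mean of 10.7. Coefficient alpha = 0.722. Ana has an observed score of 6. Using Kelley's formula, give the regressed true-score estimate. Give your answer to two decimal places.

7.31

Regress the observed score toward the mean by the unreliability: T̂ = 0.722·6 + 0.278·10.7 = 4.332 + 2.9746 = 7.307.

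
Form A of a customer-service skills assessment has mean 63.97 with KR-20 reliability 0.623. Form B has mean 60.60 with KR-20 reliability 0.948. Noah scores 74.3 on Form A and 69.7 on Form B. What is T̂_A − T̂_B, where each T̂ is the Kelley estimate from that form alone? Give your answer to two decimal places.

T̂_A = 0.623(74.3) + 0.377(63.97) = 70.4056
T̂_B = 0.948(69.7) + 0.052(60.60) = 69.2268
T̂_A − T̂_B = 1.1788

1.18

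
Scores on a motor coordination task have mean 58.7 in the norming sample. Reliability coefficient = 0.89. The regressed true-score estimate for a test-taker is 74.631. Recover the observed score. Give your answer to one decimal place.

76.6

T̂ = ρX + (1 − ρ)μ  ⇒  X = (T̂ − (1 − ρ)μ) / ρ
X = (74.631 − 0.11 × 58.7) / 0.89 = (74.631 − 6.457) / 0.89 = 68.174 / 0.89 = 76.600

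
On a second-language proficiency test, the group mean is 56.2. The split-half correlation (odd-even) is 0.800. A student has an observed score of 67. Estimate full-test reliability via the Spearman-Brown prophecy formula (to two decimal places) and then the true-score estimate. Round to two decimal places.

Spearman-Brown: ρ = 2r/(1 + r) = 2(0.800)/(1 + 0.800) = 1.6000/1.800 = 0.8889 → 0.89
T̂ = 0.89(67) + 0.11(56.2) = 59.63 + 6.182 = 65.812 → 65.81

65.81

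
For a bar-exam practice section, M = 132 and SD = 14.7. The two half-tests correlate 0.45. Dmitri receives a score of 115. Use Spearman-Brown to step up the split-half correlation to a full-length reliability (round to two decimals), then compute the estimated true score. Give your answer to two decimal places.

Spearman-Brown: ρ = 2r/(1 + r) = 2(0.45)/(1 + 0.45) = 0.900/1.45 = 0.6207 → 0.62
T̂ = ρX + (1 − ρ)μ
  = 0.62 × 115 + 0.38 × 132
  = 71.30 + 50.16
  = 121.460
  ≈ 121.46

121.46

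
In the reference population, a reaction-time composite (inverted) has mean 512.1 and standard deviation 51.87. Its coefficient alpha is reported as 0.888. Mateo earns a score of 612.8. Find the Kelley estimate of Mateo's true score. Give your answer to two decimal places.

601.52

T̂ = 0.888(612.8) + 0.112(512.1) = 544.1664 + 57.3552 = 601.522 → 601.52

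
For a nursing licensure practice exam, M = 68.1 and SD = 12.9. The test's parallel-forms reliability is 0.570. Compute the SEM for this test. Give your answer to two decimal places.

8.46

SEM = SD · √(1 − ρ) = 12.9 × √0.430 = 12.9 × 0.6557 = 8.459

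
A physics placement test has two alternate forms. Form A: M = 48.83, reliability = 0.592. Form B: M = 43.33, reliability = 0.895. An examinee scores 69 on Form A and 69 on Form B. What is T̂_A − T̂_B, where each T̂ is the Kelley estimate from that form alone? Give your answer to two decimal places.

T̂_A = 0.592(69) + 0.408(48.83) = 60.7706
T̂_B = 0.895(69) + 0.105(43.33) = 66.3046
T̂_A − T̂_B = -5.5340

-5.53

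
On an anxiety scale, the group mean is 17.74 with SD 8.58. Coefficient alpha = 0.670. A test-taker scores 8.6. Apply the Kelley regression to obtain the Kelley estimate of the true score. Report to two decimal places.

11.62

T̂ = ρX + (1 − ρ)μ
  = 0.670 × 8.6 + 0.330 × 17.74
  = 5.7620 + 5.85420
  = 11.616
  ≈ 11.62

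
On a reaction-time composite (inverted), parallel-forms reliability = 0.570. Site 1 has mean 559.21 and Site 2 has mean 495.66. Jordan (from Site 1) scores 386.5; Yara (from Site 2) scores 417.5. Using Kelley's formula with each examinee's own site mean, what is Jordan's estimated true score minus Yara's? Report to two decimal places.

9.66

T̂_Jordan = 0.570(386.5) + 0.430(559.21) = 460.7653
T̂_Yara = 0.570(417.5) + 0.430(495.66) = 451.1088
Difference = 460.7653 − 451.1088 = 9.6565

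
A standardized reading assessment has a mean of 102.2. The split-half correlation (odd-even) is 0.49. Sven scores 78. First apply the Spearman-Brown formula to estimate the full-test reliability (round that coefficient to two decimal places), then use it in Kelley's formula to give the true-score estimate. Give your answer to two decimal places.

Spearman-Brown: ρ = 2r/(1 + r) = 2(0.49)/(1 + 0.49) = 0.980/1.49 = 0.6577 → 0.66
Weight the observed score by reliability and the mean by (1 − reliability): T̂ = 0.66·78 + 0.34·102.2 = 51.48 + 34.748 = 86.228.

86.23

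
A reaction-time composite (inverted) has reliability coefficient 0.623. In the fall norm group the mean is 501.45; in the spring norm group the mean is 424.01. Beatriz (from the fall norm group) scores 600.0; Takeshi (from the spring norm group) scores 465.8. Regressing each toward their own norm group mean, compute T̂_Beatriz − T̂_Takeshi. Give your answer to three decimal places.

T̂_Beatriz = 0.623(600.0) + 0.377(501.45) = 562.84665
T̂_Takeshi = 0.623(465.8) + 0.377(424.01) = 450.04517
Difference = 562.84665 − 450.04517 = 112.80148

112.801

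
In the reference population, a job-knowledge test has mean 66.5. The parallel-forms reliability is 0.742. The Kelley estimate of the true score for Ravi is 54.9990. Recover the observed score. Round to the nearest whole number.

T̂ = ρX + (1 − ρ)μ  ⇒  X = (T̂ − (1 − ρ)μ) / ρ
X = (54.9990 − 0.258 × 66.5) / 0.742 = (54.9990 − 17.1570) / 0.742 = 37.8420 / 0.742 = 51.00

51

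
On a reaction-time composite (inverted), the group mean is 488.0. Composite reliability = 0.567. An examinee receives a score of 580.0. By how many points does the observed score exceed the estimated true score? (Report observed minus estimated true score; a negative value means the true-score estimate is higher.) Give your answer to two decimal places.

T̂ = ρX + (1 − ρ)μ
  = 0.567 × 580.0 + 0.433 × 488.0
  = 328.8600 + 211.3040
  = 540.1640
  ≈ 540.164
X − T̂ = 580.0 − 540.164 = 39.836 → 39.84

39.84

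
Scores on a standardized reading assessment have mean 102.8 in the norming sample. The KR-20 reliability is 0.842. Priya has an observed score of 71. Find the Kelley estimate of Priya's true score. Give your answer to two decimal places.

76.02

T̂ = 0.842(71) + 0.158(102.8) = 59.782 + 16.2424 = 76.024 → 76.02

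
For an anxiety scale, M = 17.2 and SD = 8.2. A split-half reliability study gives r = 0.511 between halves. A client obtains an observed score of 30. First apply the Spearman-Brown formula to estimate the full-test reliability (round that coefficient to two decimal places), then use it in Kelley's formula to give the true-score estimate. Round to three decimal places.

Spearman-Brown: ρ = 2r/(1 + r) = 2(0.511)/(1 + 0.511) = 1.0220/1.511 = 0.6764 → 0.68
Kelley's formula gives T̂ = 0.68·30 + 0.32·17.2 = 20.40 + 5.504 = 25.9040.

25.904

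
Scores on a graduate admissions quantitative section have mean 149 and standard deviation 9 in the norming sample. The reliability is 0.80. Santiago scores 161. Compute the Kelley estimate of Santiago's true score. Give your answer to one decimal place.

T̂ = 0.80(161) + 0.20(149) = 128.80 + 29.80 = 158.60 → 158.6

158.6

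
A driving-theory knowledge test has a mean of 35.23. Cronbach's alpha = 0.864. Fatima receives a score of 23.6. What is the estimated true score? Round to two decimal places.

T̂ = 0.864(23.6) + 0.136(35.23) = 20.3904 + 4.79128 = 25.182 → 25.18

25.18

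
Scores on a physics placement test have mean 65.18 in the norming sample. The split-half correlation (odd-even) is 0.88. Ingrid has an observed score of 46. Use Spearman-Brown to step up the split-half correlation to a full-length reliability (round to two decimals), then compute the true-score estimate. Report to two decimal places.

Spearman-Brown: ρ = 2r/(1 + r) = 2(0.88)/(1 + 0.88) = 1.760/1.88 = 0.9362 → 0.94
Regress the observed score toward the mean by the unreliability: T̂ = 0.94·46 + 0.06·65.18 = 43.24 + 3.9108 = 47.151.

47.15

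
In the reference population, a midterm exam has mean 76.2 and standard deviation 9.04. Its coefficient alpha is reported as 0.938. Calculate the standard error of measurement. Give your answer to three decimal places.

2.251

SEM = SD · √(1 − ρ) = 9.04 × √0.062 = 9.04 × 0.2490 = 2.2509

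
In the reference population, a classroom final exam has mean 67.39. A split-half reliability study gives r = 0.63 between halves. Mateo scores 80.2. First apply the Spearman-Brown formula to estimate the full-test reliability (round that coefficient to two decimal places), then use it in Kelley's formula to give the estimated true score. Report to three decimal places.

Spearman-Brown: ρ = 2r/(1 + r) = 2(0.63)/(1 + 0.63) = 1.260/1.63 = 0.7730 → 0.77
T̂ = 0.77(80.2) + 0.23(67.39) = 61.754 + 15.4997 = 77.2537 → 77.254

77.254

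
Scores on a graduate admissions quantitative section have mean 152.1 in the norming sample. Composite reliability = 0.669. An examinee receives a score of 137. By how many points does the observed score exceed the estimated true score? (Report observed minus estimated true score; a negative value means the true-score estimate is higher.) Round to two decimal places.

Kelley's formula gives T̂ = 0.669·137 + 0.331·152.1 = 91.653 + 50.3451 = 141.9981.
X − T̂ = 137 − 141.998 = -4.998 → -5.00

-5.00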